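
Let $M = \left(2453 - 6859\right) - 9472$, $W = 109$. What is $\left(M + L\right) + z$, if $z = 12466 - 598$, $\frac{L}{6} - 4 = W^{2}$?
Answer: $69300$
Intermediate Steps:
$M = -13878$ ($M = \left(2453 - 6859\right) - 9472 = -4406 - 9472 = -13878$)
$L = 71310$ ($L = 24 + 6 \cdot 109^{2} = 24 + 6 \cdot 11881 = 24 + 71286 = 71310$)
$z = 11868$
$\left(M + L\right) + z = \left(-13878 + 71310\right) + 11868 = 57432 + 11868 = 69300$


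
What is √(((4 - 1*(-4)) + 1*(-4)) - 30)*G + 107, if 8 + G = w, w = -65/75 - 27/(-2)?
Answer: 107 + 139*I*√26/30 ≈ 107.0 + 23.625*I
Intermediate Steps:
w = 379/30 (w = -65*1/75 - 27*(-½) = -13/15 + 27/2 = 379/30 ≈ 12.633)
G = 139/30 (G = -8 + 379/30 = 139/30 ≈ 4.6333)
√(((4 - 1*(-4)) + 1*(-4)) - 30)*G + 107 = √(((4 - 1*(-4)) + 1*(-4)) - 30)*(139/30) + 107 = √(((4 + 4) - 4) - 30)*(139/30) + 107 = √((8 - 4) - 30)*(139/30) + 107 = √(4 - 30)*(139/30) + 107 = √(-26)*(139/30) + 107 = (I*√26)*(139/30) + 107 = 139*I*√26/30 + 107 = 107 + 139*I*√26/30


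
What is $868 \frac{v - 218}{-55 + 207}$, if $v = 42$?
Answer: $- \frac{19096}{19} \approx -1005.1$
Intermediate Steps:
$868 \frac{v - 218}{-55 + 207} = 868 \frac{42 - 218}{-55 + 207} = 868 \left(- \frac{176}{152}\right) = 868 \left(\left(-176\right) \frac{1}{152}\right) = 868 \left(- \frac{22}{19}\right) = - \frac{19096}{19}$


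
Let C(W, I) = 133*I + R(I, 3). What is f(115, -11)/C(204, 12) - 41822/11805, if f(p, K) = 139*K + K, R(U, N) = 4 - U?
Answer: -21148259/4686585 ≈ -4.5125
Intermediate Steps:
C(W, I) = 4 + 132*I (C(W, I) = 133*I + (4 - I) = 4 + 132*I)
f(p, K) = 140*K
f(115, -11)/C(204, 12) - 41822/11805 = (140*(-11))/(4 + 132*12) - 41822/11805 = -1540/(4 + 1584) - 41822*1/11805 = -1540/1588 - 41822/11805 = -1540*1/1588 - 41822/11805 = -385/397 - 41822/11805 = -21148259/4686585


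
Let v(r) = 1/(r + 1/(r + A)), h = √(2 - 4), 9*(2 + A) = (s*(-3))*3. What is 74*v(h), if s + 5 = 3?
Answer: -74*I*√2 ≈ -104.65*I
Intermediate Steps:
s = -2 (s = -5 + 3 = -2)
A = 0 (A = -2 + (-2*(-3)*3)/9 = -2 + (6*3)/9 = -2 + (⅑)*18 = -2 + 2 = 0)
h = I*√2 (h = √(-2) = I*√2 ≈ 1.4142*I)
v(r) = 1/(r + 1/r) (v(r) = 1/(r + 1/(r + 0)) = 1/(r + 1/r))
74*v(h) = 74*((I*√2)/(1 + (I*√2)²)) = 74*((I*√2)/(1 - 2)) = 74*((I*√2)/(-1)) = 74*((I*√2)*(-1)) = 74*(-I*√2) = -74*I*√2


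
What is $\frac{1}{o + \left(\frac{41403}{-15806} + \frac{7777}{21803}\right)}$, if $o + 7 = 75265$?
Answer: $\frac{344618218}{25934498063897} \approx 1.3288 \cdot 10^{-5}$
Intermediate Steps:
$o = 75258$ ($o = -7 + 75265 = 75258$)
$\frac{1}{o + \left(\frac{41403}{-15806} + \frac{7777}{21803}\right)} = \frac{1}{75258 + \left(\frac{41403}{-15806} + \frac{7777}{21803}\right)} = \frac{1}{75258 + \left(41403 \left(- \frac{1}{15806}\right) + 7777 \cdot \frac{1}{21803}\right)} = \frac{1}{75258 + \left(- \frac{41403}{15806} + \frac{7777}{21803}\right)} = \frac{1}{75258 - \frac{779786347}{344618218}} = \frac{1}{\frac{25934498063897}{344618218}} = \frac{344618218}{25934498063897}$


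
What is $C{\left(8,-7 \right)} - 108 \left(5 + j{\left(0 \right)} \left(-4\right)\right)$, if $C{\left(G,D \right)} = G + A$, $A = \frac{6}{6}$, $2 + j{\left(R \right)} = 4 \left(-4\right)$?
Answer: $-8307$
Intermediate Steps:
$j{\left(R \right)} = -18$ ($j{\left(R \right)} = -2 + 4 \left(-4\right) = -2 - 16 = -18$)
$A = 1$ ($A = 6 \cdot \frac{1}{6} = 1$)
$C{\left(G,D \right)} = 1 + G$ ($C{\left(G,D \right)} = G + 1 = 1 + G$)
$C{\left(8,-7 \right)} - 108 \left(5 + j{\left(0 \right)} \left(-4\right)\right) = \left(1 + 8\right) - 108 \left(5 - -72\right) = 9 - 108 \left(5 + 72\right) = 9 - 8316 = -8307$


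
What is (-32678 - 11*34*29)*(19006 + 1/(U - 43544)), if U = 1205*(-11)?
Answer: -5220567390948/6311 ≈ -8.2722e+8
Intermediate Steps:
U = -13255
(-32678 - 11*34*29)*(19006 + 1/(U - 43544)) = (-32678 - 11*34*29)*(19006 + 1/(-13255 - 43544)) = (-32678 - 374*29)*(19006 + 1/(-56799)) = (-32678 - 10846)*(19006 - 1/56799) = -43524*1079521793/56799 = -5220567390948/6311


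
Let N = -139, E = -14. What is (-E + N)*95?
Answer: -11875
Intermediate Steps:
(-E + N)*95 = (-1*(-14) - 139)*95 = (14 - 139)*95 = -125*95 = -11875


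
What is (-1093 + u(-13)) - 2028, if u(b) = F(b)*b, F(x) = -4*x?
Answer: -3797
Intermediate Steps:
u(b) = -4*b² (u(b) = (-4*b)*b = -4*b²)
(-1093 + u(-13)) - 2028 = (-1093 - 4*(-13)²) - 2028 = (-1093 - 4*169) - 2028 = (-1093 - 676) - 2028 = -1769 - 2028 = -3797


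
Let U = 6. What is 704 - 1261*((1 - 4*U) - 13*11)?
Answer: 210030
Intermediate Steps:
704 - 1261*((1 - 4*U) - 13*11) = 704 - 1261*((1 - 4*6) - 13*11) = 704 - 1261*((1 - 24) - 143) = 704 - 1261*(-23 - 143) = 704 - 1261*(-166) = 704 + 209326 = 210030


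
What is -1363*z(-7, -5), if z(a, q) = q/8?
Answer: 6815/8 ≈ 851.88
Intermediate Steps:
z(a, q) = q/8 (z(a, q) = q*(1/8) = q/8)
-1363*z(-7, -5) = -1363*(-5)/8 = -1363*(-5/8) = 6815/8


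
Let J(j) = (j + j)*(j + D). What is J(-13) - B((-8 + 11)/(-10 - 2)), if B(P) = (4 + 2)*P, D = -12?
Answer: 1303/2 ≈ 651.50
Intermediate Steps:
B(P) = 6*P
J(j) = 2*j*(-12 + j) (J(j) = (j + j)*(j - 12) = (2*j)*(-12 + j) = 2*j*(-12 + j))
J(-13) - B((-8 + 11)/(-10 - 2)) = 2*(-13)*(-12 - 13) - 6*(-8 + 11)/(-10 - 2) = 2*(-13)*(-25) - 6*3/(-12) = 650 - 6*3*(-1/12) = 650 - 6*(-1)/4 = 650 - 1*(-3/2) = 650 + 3/2 = 1303/2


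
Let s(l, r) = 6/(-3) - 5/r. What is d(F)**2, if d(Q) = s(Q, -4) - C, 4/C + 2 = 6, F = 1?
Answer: 49/16 ≈ 3.0625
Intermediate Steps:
s(l, r) = -2 - 5/r (s(l, r) = 6*(-1/3) - 5/r = -2 - 5/r)
C = 1 (C = 4/(-2 + 6) = 4/4 = 4*(1/4) = 1)
d(Q) = -7/4 (d(Q) = (-2 - 5/(-4)) - 1*1 = (-2 - 5*(-1/4)) - 1 = (-2 + 5/4) - 1 = -3/4 - 1 = -7/4)
d(F)**2 = (-7/4)**2 = 49/16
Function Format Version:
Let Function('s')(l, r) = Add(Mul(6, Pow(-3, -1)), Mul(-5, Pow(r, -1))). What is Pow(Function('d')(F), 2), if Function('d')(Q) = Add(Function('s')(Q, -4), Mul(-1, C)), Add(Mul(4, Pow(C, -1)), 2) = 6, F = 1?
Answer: Rational(49, 16) ≈ 3.0625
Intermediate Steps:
Function('s')(l, r) = Add(-2, Mul(-5, Pow(r, -1))) (Function('s')(l, r) = Add(Mul(6, Rational(-1, 3)), Mul(-5, Pow(r, -1))) = Add(-2, Mul(-5, Pow(r, -1))))
C = 1 (C = Mul(4, Pow(Add(-2, 6), -1)) = Mul(4, Pow(4, -1)) = Mul(4, Rational(1, 4)) = 1)
Function('d')(Q) = Rational(-7, 4) (Function('d')(Q) = Add(Add(-2, Mul(-5, Pow(-4, -1))), Mul(-1, 1)) = Add(Add(-2, Mul(-5, Rational(-1, 4))), -1) = Add(Add(-2, Rational(5, 4)), -1) = Add(Rational(-3, 4), -1) = Rational(-7, 4))
Pow(Function('d')(F), 2) = Pow(Rational(-7, 4), 2) = Rational(49, 16)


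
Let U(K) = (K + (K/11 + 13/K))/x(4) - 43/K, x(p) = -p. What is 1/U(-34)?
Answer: 1496/15907 ≈ 0.094047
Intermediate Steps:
U(K) = -185/(4*K) - 3*K/11 (U(K) = (K + (K/11 + 13/K))/((-1*4)) - 43/K = (K + (K*(1/11) + 13/K))/(-4) - 43/K = (K + (K/11 + 13/K))*(-¼) - 43/K = (K + (13/K + K/11))*(-¼) - 43/K = (13/K + 12*K/11)*(-¼) - 43/K = (-13/(4*K) - 3*K/11) - 43/K = -185/(4*K) - 3*K/11)
1/U(-34) = 1/((1/44)*(-2035 - 12*(-34)²)/(-34)) = 1/((1/44)*(-1/34)*(-2035 - 12*1156)) = 1/((1/44)*(-1/34)*(-2035 - 13872)) = 1/((1/44)*(-1/34)*(-15907)) = 1/(15907/1496) = 1496/15907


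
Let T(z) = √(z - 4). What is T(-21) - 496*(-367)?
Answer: 182032 + 5*I ≈ 1.8203e+5 + 5.0*I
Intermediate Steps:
T(z) = √(-4 + z)
T(-21) - 496*(-367) = √(-4 - 21) - 496*(-367) = √(-25) + 182032 = 5*I + 182032 = 182032 + 5*I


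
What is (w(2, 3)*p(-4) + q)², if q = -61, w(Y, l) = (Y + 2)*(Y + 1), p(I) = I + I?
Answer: 24649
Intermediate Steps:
p(I) = 2*I
w(Y, l) = (1 + Y)*(2 + Y) (w(Y, l) = (2 + Y)*(1 + Y) = (1 + Y)*(2 + Y))
(w(2, 3)*p(-4) + q)² = ((2 + 2² + 3*2)*(2*(-4)) - 61)² = ((2 + 4 + 6)*(-8) - 61)² = (12*(-8) - 61)² = (-96 - 61)² = (-157)² = 24649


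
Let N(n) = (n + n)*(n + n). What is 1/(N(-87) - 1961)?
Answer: 1/28315 ≈ 3.5317e-5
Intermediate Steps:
N(n) = 4*n² (N(n) = (2*n)*(2*n) = 4*n²)
1/(N(-87) - 1961) = 1/(4*(-87)² - 1961) = 1/(4*7569 - 1961) = 1/(30276 - 1961) = 1/28315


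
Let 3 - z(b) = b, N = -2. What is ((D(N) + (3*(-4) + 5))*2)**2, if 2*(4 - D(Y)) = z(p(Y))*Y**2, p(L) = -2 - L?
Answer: 324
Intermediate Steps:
z(b) = 3 - b
D(Y) = 4 - Y**2*(5 + Y)/2 (D(Y) = 4 - (3 - (-2 - Y))*Y**2/2 = 4 - (3 + (2 + Y))*Y**2/2 = 4 - (5 + Y)*Y**2/2 = 4 - Y**2*(5 + Y)/2)
((D(N) + (3*(-4) + 5))*2)**2 = (((4 - 1/2*(-2)**2*(5 - 2)) + (3*(-4) + 5))*2)**2 = (((4 - 1/2*4*3) + (-12 + 5))*2)**2 = (((4 - 6) - 7)*2)**2 = ((-2 - 7)*2)**2 = (-9*2)**2 = (-18)**2 = 324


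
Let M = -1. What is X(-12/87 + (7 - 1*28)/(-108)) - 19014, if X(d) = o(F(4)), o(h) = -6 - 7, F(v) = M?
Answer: -19027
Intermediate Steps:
F(v) = -1
o(h) = -13
X(d) = -13
X(-12/87 + (7 - 1*28)/(-108)) - 19014 = -13 - 19014 = -19027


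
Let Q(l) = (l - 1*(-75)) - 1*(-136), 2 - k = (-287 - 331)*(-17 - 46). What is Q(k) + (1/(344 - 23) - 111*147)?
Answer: -17667197/321 ≈ -55038.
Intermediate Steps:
k = -38932 (k = 2 - (-287 - 331)*(-17 - 46) = 2 - (-618)*(-63) = 2 - 1*38934 = 2 - 38934 = -38932)
Q(l) = 211 + l (Q(l) = (l + 75) + 136 = (75 + l) + 136 = 211 + l)
Q(k) + (1/(344 - 23) - 111*147) = (211 - 38932) + (1/(344 - 23) - 111*147) = -38721 + (1/321 - 16317) = -38721 - 5237756/321 = -17667197/321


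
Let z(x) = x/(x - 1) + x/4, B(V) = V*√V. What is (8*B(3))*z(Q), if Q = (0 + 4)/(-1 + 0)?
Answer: -24*√3/5 ≈ -8.3138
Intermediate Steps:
B(V) = V^(3/2)
Q = -4 (Q = 4/(-1) = 4*(-1) = -4)
z(x) = x/4 + x/(-1 + x) (z(x) = x/(-1 + x) + x*(¼) = x/(-1 + x) + x/4 = x/4 + x/(-1 + x))
(8*B(3))*z(Q) = (8*3^(3/2))*((¼)*(-4)*(3 - 4)/(-1 - 4)) = (8*(3*√3))*((¼)*(-4)*(-1)/(-5)) = (24*√3)*((¼)*(-4)*(-⅕)*(-1)) = (24*√3)*(-⅕) = -24*√3/5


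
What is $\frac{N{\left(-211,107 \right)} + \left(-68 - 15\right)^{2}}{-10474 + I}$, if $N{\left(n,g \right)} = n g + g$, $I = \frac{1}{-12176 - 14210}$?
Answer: $\frac{411120266}{276366965} \approx 1.4876$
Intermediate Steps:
$I = - \frac{1}{26386}$ ($I = \frac{1}{-26386} = - \frac{1}{26386} \approx -3.7899 \cdot 10^{-5}$)
$N{\left(n,g \right)} = g + g n$ ($N{\left(n,g \right)} = g n + g = g + g n$)
$\frac{N{\left(-211,107 \right)} + \left(-68 - 15\right)^{2}}{-10474 + I} = \frac{107 \left(1 - 211\right) + \left(-68 - 15\right)^{2}}{-10474 - \frac{1}{26386}} = \frac{107 \left(-210\right) + \left(-83\right)^{2}}{- \frac{276366965}{26386}} = \left(-22470 + 6889\right) \left(- \frac{26386}{276366965}\right) = \left(-15581\right) \left(- \frac{26386}{276366965}\right) = \frac{411120266}{276366965}$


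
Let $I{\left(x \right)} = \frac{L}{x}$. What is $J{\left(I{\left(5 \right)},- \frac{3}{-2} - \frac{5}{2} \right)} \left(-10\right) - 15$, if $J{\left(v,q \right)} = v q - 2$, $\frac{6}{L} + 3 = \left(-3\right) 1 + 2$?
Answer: $2$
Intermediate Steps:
$L = - \frac{3}{2}$ ($L = \frac{6}{-3 + \left(\left(-3\right) 1 + 2\right)} = \frac{6}{-3 + \left(-3 + 2\right)} = \frac{6}{-3 - 1} = \frac{6}{-4} = 6 \left(- \frac{1}{4}\right) = - \frac{3}{2} \approx -1.5$)
$I{\left(x \right)} = - \frac{3}{2 x}$
$J{\left(v,q \right)} = -2 + q v$ ($J{\left(v,q \right)} = q v - 2 = -2 + q v$)
$J{\left(I{\left(5 \right)},- \frac{3}{-2} - \frac{5}{2} \right)} \left(-10\right) - 15 = \left(-2 + \left(- \frac{3}{-2} - \frac{5}{2}\right) \left(- \frac{3}{2 \cdot 5}\right)\right) \left(-10\right) - 15 = \left(-2 + \left(\left(-3\right) \left(- \frac{1}{2}\right) - \frac{5}{2}\right) \left(\left(- \frac{3}{2}\right) \frac{1}{5}\right)\right) \left(-10\right) - 15 = \left(-2 + \left(\frac{3}{2} - \frac{5}{2}\right) \left(- \frac{3}{10}\right)\right) \left(-10\right) - 15 = \left(-2 - - \frac{3}{10}\right) \left(-10\right) - 15 = \left(-2 + \frac{3}{10}\right) \left(-10\right) - 15 = \left(- \frac{17}{10}\right) \left(-10\right) - 15 = 17 - 15 = 2$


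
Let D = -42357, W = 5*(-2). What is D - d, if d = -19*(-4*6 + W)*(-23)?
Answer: -27499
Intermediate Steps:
W = -10
d = -14858 (d = -19*(-4*6 - 10)*(-23) = -19*(-24 - 10)*(-23) = -19*(-34)*(-23) = 646*(-23) = -14858)
D - d = -42357 - 1*(-14858) = -42357 + 14858 = -27499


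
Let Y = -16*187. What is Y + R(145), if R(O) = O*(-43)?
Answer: -9227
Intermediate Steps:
Y = -2992
R(O) = -43*O
Y + R(145) = -2992 - 43*145 = -2992 - 6235 = -9227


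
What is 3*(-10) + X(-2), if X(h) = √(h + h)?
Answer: -30 + 2*I ≈ -30.0 + 2.0*I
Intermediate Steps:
X(h) = √2*√h (X(h) = √(2*h) = √2*√h)
3*(-10) + X(-2) = 3*(-10) + √2*√(-2) = -30 + √2*(I*√2) = -30 + 2*I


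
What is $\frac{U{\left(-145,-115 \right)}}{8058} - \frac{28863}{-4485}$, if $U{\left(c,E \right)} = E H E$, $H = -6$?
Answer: $- \frac{6850372}{2007785} \approx -3.4119$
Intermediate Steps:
$U{\left(c,E \right)} = - 6 E^{2}$ ($U{\left(c,E \right)} = E \left(-6\right) E = - 6 E E = - 6 E^{2}$)
$\frac{U{\left(-145,-115 \right)}}{8058} - \frac{28863}{-4485} = \frac{\left(-6\right) \left(-115\right)^{2}}{8058} - \frac{28863}{-4485} = \left(-6\right) 13225 \cdot \frac{1}{8058} - - \frac{9621}{1495} = \left(-79350\right) \frac{1}{8058} + \frac{9621}{1495} = - \frac{13225}{1343} + \frac{9621}{1495} = - \frac{6850372}{2007785}$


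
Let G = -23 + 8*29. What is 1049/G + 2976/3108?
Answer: 323523/54131 ≈ 5.9767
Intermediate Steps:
G = 209 (G = -23 + 232 = 209)
1049/G + 2976/3108 = 1049/209 + 2976/3108 = 1049*(1/209) + 2976*(1/3108) = 1049/209 + 248/259 = 323523/54131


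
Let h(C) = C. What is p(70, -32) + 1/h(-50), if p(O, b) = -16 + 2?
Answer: -701/50 ≈ -14.020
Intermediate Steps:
p(O, b) = -14
p(70, -32) + 1/h(-50) = -14 + 1/(-50) = -14 - 1/50 = -701/50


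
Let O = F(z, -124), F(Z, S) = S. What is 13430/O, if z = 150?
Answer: -6715/62 ≈ -108.31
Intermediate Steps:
O = -124
13430/O = 13430/(-124) = 13430*(-1/124) = -6715/62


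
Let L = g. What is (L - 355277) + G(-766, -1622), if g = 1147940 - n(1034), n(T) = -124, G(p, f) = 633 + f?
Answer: 791798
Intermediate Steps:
g = 1148064 (g = 1147940 - 1*(-124) = 1147940 + 124 = 1148064)
L = 1148064
(L - 355277) + G(-766, -1622) = (1148064 - 355277) + (633 - 1622) = 792787 - 989 = 791798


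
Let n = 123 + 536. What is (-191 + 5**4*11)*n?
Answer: 4404756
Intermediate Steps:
n = 659
(-191 + 5**4*11)*n = (-191 + 5**4*11)*659 = (-191 + 625*11)*659 = (-191 + 6875)*659 = 6684*659 = 4404756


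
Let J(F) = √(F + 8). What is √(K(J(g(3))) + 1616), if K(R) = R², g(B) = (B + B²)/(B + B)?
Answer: √1626 ≈ 40.324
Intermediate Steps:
g(B) = (B + B²)/(2*B) (g(B) = (B + B²)/((2*B)) = (B + B²)*(1/(2*B)) = (B + B²)/(2*B))
J(F) = √(8 + F)
√(K(J(g(3))) + 1616) = √((√(8 + (½ + (½)*3)))² + 1616) = √((√(8 + (½ + 3/2)))² + 1616) = √((√(8 + 2))² + 1616) = √((√10)² + 1616) = √(10 + 1616) = √1626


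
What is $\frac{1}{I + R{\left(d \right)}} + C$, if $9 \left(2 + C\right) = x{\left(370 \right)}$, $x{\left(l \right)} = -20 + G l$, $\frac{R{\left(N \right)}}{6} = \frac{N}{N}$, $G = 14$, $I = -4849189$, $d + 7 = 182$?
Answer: $\frac{8311499659}{14547549} \approx 571.33$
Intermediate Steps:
$d = 175$ ($d = -7 + 182 = 175$)
$R{\left(N \right)} = 6$ ($R{\left(N \right)} = 6 \frac{N}{N} = 6 \cdot 1 = 6$)
$x{\left(l \right)} = -20 + 14 l$
$C = \frac{1714}{3}$ ($C = -2 + \frac{-20 + 14 \cdot 370}{9} = -2 + \frac{-20 + 5180}{9} = -2 + \frac{1}{9} \cdot 5160 = -2 + \frac{1720}{3} = \frac{1714}{3} \approx 571.33$)
$\frac{1}{I + R{\left(d \right)}} + C = \frac{1}{-4849189 + 6} + \frac{1714}{3} = \frac{1}{-4849183} + \frac{1714}{3} = - \frac{1}{4849183} + \frac{1714}{3} = \frac{8311499659}{14547549}$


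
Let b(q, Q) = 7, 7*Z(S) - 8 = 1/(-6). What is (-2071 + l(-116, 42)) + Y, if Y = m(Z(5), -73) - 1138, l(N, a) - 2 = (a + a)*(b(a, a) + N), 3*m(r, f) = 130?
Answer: -36959/3 ≈ -12320.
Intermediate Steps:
Z(S) = 47/42 (Z(S) = 8/7 + (1/7)/(-6) = 8/7 + (1/7)*(-1/6) = 8/7 - 1/42 = 47/42)
m(r, f) = 130/3 (m(r, f) = (1/3)*130 = 130/3)
l(N, a) = 2 + 2*a*(7 + N) (l(N, a) = 2 + (a + a)*(7 + N) = 2 + (2*a)*(7 + N) = 2 + 2*a*(7 + N))
Y = -3284/3 (Y = 130/3 - 1138 = -3284/3 ≈ -1094.7)
(-2071 + l(-116, 42)) + Y = (-2071 + (2 + 14*42 + 2*(-116)*42)) - 3284/3 = (-2071 + (2 + 588 - 9744)) - 3284/3 = (-2071 - 9154) - 3284/3 = -11225 - 3284/3 = -36959/3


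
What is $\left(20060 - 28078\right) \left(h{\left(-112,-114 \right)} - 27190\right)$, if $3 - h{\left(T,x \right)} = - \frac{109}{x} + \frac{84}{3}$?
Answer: $\frac{654652609}{3} \approx 2.1822 \cdot 10^{8}$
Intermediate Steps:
$h{\left(T,x \right)} = -25 + \frac{109}{x}$ ($h{\left(T,x \right)} = 3 - \left(- \frac{109}{x} + \frac{84}{3}\right) = 3 - \left(- \frac{109}{x} + 84 \cdot \frac{1}{3}\right) = 3 - \left(- \frac{109}{x} + 28\right) = 3 - \left(28 - \frac{109}{x}\right) = -25 + \frac{109}{x}$)
$\left(20060 - 28078\right) \left(h{\left(-112,-114 \right)} - 27190\right) = \left(20060 - 28078\right) \left(\left(-25 + \frac{109}{-114}\right) - 27190\right) = - 8018 \left(\left(-25 + 109 \left(- \frac{1}{114}\right)\right) - 27190\right) = - 8018 \left(\left(-25 - \frac{109}{114}\right) - 27190\right) = - 8018 \left(- \frac{2959}{114} - 27190\right) = \left(-8018\right) \left(- \frac{3102619}{114}\right) = \frac{654652609}{3}$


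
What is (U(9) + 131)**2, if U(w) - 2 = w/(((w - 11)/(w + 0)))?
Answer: 34225/4 ≈ 8556.3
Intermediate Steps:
U(w) = 2 + w**2/(-11 + w) (U(w) = 2 + w/(((w - 11)/(w + 0))) = 2 + w/(((-11 + w)/w)) = 2 + w*(w/(-11 + w)) = 2 + w**2/(-11 + w))
(U(9) + 131)**2 = ((-22 + 9**2 + 2*9)/(-11 + 9) + 131)**2 = ((-22 + 81 + 18)/(-2) + 131)**2 = (-1/2*77 + 131)**2 = (-77/2 + 131)**2 = (185/2)**2 = 34225/4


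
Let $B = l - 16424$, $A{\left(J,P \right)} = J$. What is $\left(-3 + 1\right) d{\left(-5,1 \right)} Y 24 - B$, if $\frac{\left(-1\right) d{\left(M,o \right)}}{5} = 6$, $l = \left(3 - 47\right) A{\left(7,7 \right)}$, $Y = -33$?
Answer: $-30788$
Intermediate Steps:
$l = -308$ ($l = \left(3 - 47\right) 7 = \left(-44\right) 7 = -308$)
$B = -16732$ ($B = -308 - 16424 = -16732$)
$d{\left(M,o \right)} = -30$ ($d{\left(M,o \right)} = \left(-5\right) 6 = -30$)
$\left(-3 + 1\right) d{\left(-5,1 \right)} Y 24 - B = \left(-3 + 1\right) \left(-30\right) \left(-33\right) 24 - -16732 = \left(-2\right) \left(-30\right) \left(-33\right) 24 + 16732 = 60 \left(-33\right) 24 + 16732 = \left(-1980\right) 24 + 16732 = -47520 + 16732 = -30788$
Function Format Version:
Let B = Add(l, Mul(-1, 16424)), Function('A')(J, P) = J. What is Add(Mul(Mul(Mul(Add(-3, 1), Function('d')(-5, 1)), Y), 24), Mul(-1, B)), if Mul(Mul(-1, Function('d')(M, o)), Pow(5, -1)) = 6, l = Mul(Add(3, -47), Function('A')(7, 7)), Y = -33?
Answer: -30788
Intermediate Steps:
l = -308 (l = Mul(Add(3, -47), 7) = Mul(-44, 7) = -308)
B = -16732 (B = Add(-308, Mul(-1, 16424)) = Add(-308, -16424) = -16732)
Function('d')(M, o) = -30 (Function('d')(M, o) = Mul(-5, 6) = -30)
Add(Mul(Mul(Mul(Add(-3, 1), Function('d')(-5, 1)), Y), 24), Mul(-1, B)) = Add(Mul(Mul(Mul(Add(-3, 1), -30), -33), 24), Mul(-1, -16732)) = Add(Mul(Mul(Mul(-2, -30), -33), 24), 16732) = Add(Mul(Mul(60, -33), 24), 16732) = Add(Mul(-1980, 24), 16732) = Add(-47520, 16732) = -30788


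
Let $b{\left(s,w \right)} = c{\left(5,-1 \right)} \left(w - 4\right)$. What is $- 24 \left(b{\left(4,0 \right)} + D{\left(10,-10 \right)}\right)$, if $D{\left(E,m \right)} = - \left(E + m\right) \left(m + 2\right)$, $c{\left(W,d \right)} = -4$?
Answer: $-384$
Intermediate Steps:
$b{\left(s,w \right)} = 16 - 4 w$ ($b{\left(s,w \right)} = - 4 \left(w - 4\right) = - 4 \left(-4 + w\right) = 16 - 4 w$)
$D{\left(E,m \right)} = - \left(2 + m\right) \left(E + m\right)$ ($D{\left(E,m \right)} = - \left(E + m\right) \left(2 + m\right) = - \left(2 + m\right) \left(E + m\right)$)
$- 24 \left(b{\left(4,0 \right)} + D{\left(10,-10 \right)}\right) = - 24 \left(\left(16 - 0\right) - \left(100 - 100\right)\right) = - 24 \left(\left(16 + 0\right) + \left(\left(-1\right) 100 - 20 + 20 + 100\right)\right) = - 24 \left(16 + \left(-100 - 20 + 20 + 100\right)\right) = - 24 \left(16 + 0\right) = \left(-24\right) 16 = -384$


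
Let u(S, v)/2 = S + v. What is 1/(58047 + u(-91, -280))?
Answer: 1/57305 ≈ 1.7450e-5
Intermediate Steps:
u(S, v) = 2*S + 2*v (u(S, v) = 2*(S + v) = 2*S + 2*v)
1/(58047 + u(-91, -280)) = 1/(58047 + (2*(-91) + 2*(-280))) = 1/(58047 + (-182 - 560)) = 1/(58047 - 742) = 1/57305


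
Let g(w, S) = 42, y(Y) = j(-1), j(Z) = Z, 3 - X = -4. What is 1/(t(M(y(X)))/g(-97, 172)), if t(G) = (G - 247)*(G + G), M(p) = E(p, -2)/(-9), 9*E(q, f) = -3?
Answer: -15309/6668 ≈ -2.2959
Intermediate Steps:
E(q, f) = -⅓ (E(q, f) = (⅑)*(-3) = -⅓)
X = 7 (X = 3 - 1*(-4) = 3 + 4 = 7)
y(Y) = -1
M(p) = 1/27 (M(p) = -⅓/(-9) = -⅓*(-⅑) = 1/27)
t(G) = 2*G*(-247 + G) (t(G) = (-247 + G)*(2*G) = 2*G*(-247 + G))
1/(t(M(y(X)))/g(-97, 172)) = 1/((2*(1/27)*(-247 + 1/27))/42) = 1/((2*(1/27)*(-6668/27))*(1/42)) = 1/(-13336/729*1/42) = 1/(-6668/15309) = -15309/6668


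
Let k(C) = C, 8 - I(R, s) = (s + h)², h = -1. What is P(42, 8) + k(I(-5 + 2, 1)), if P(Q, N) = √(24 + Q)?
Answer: 8 + √66 ≈ 16.124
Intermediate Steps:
I(R, s) = 8 - (-1 + s)² (I(R, s) = 8 - (s - 1)² = 8 - (-1 + s)²)
P(42, 8) + k(I(-5 + 2, 1)) = √(24 + 42) + (8 - (-1 + 1)²) = √66 + (8 - 1*0²) = √66 + (8 - 1*0) = √66 + (8 + 0) = √66 + 8 = 8 + √66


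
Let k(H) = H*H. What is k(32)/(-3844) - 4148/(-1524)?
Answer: 899021/366141 ≈ 2.4554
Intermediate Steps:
k(H) = H²
k(32)/(-3844) - 4148/(-1524) = 32²/(-3844) - 4148/(-1524) = 1024*(-1/3844) - 4148*(-1/1524) = -256/961 + 1037/381 = 899021/366141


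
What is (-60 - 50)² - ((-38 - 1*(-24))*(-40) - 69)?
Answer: 11609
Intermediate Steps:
(-60 - 50)² - ((-38 - 1*(-24))*(-40) - 69) = (-110)² - ((-38 + 24)*(-40) - 69) = 12100 - (-14*(-40) - 69) = 12100 - (560 - 69) = 12100 - 1*491 = 12100 - 491 = 11609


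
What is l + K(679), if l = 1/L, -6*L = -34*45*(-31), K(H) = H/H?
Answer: 7904/7905 ≈ 0.99987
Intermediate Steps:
K(H) = 1
L = -7905 (L = -(-34*45)*(-31)/6 = -(-255)*(-31) = -⅙*47430 = -7905)
l = -1/7905 (l = 1/(-7905) = -1/7905 ≈ -0.00012650)
l + K(679) = -1/7905 + 1 = 7904/7905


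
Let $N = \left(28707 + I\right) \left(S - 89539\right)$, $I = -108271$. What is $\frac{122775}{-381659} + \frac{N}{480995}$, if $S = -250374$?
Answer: $\frac{10321846746128063}{183576070705} \approx 56227.0$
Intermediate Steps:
$N = 27044837932$ ($N = \left(28707 - 108271\right) \left(-250374 - 89539\right) = \left(-79564\right) \left(-339913\right) = 27044837932$)
$\frac{122775}{-381659} + \frac{N}{480995} = \frac{122775}{-381659} + \frac{27044837932}{480995} = 122775 \left(- \frac{1}{381659}\right) + 27044837932 \cdot \frac{1}{480995} = - \frac{122775}{381659} + \frac{27044837932}{480995} = \frac{10321846746128063}{183576070705}$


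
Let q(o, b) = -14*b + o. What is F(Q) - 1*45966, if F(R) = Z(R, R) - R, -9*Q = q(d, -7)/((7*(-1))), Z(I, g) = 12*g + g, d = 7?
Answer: -45946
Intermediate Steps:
q(o, b) = o - 14*b
Z(I, g) = 13*g
Q = 5/3 (Q = -(7 - 14*(-7))/(9*(7*(-1))) = -(7 + 98)/(9*(-7)) = -35*(-1)/(3*7) = -⅑*(-15) = 5/3 ≈ 1.6667)
F(R) = 12*R (F(R) = 13*R - R = 12*R)
F(Q) - 1*45966 = 12*(5/3) - 1*45966 = 20 - 45966 = -45946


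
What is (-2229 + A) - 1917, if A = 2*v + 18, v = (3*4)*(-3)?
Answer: -4200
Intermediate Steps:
v = -36 (v = 12*(-3) = -36)
A = -54 (A = 2*(-36) + 18 = -72 + 18 = -54)
(-2229 + A) - 1917 = (-2229 - 54) - 1917 = -2283 - 1917 = -4200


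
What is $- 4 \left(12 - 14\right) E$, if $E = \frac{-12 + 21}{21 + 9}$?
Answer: $\frac{12}{5} \approx 2.4$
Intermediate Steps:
$E = \frac{3}{10}$ ($E = \frac{9}{30} = 9 \cdot \frac{1}{30} = \frac{3}{10} \approx 0.3$)
$- 4 \left(12 - 14\right) E = - 4 \left(12 - 14\right) \frac{3}{10} = \left(-4\right) \left(-2\right) \frac{3}{10} = 8 \cdot \frac{3}{10} = \frac{12}{5}$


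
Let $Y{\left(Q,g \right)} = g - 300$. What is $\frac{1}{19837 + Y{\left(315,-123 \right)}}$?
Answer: $\frac{1}{19414} \approx 5.1509 \cdot 10^{-5}$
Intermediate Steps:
$Y{\left(Q,g \right)} = -300 + g$
$\frac{1}{19837 + Y{\left(315,-123 \right)}} = \frac{1}{19837 - 423} = \frac{1}{19414}$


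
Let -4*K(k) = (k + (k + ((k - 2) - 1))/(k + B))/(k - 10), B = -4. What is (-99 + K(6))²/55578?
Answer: 3301203/18970624 ≈ 0.17402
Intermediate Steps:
K(k) = -(k + (-3 + 2*k)/(-4 + k))/(4*(-10 + k)) (K(k) = -(k + (k + ((k - 2) - 1))/(k - 4))/(4*(k - 10)) = -(k + (k + ((-2 + k) - 1))/(-4 + k))/(4*(-10 + k)) = -(k + (k + (-3 + k))/(-4 + k))/(4*(-10 + k)) = -(k + (-3 + 2*k)/(-4 + k))/(4*(-10 + k)))
(-99 + K(6))²/55578 = (-99 + (3 - 1*6² + 2*6)/(4*(40 + 6² - 14*6)))²/55578 = (-99 + (3 - 1*36 + 12)/(4*(40 + 36 - 84)))²*(1/55578) = (-99 + (¼)*(3 - 36 + 12)/(-8))²*(1/55578) = (-99 + (¼)*(-⅛)*(-21))²*(1/55578) = (-99 + 21/32)²*(1/55578) = (-3147/32)²*(1/55578) = (9903609/1024)*(1/55578) = 3301203/18970624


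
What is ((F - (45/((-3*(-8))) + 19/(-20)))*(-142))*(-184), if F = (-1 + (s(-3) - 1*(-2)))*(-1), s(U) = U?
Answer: 140438/5 ≈ 28088.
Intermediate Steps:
F = 2 (F = (-1 + (-3 - 1*(-2)))*(-1) = (-1 + (-3 + 2))*(-1) = (-1 - 1)*(-1) = -2*(-1) = 2)
((F - (45/((-3*(-8))) + 19/(-20)))*(-142))*(-184) = ((2 - (45/((-3*(-8))) + 19/(-20)))*(-142))*(-184) = ((2 - (45/24 + 19*(-1/20)))*(-142))*(-184) = ((2 - (45*(1/24) - 19/20))*(-142))*(-184) = ((2 - (15/8 - 19/20))*(-142))*(-184) = ((2 - 1*37/40)*(-142))*(-184) = ((2 - 37/40)*(-142))*(-184) = ((43/40)*(-142))*(-184) = -3053/20*(-184) = 140438/5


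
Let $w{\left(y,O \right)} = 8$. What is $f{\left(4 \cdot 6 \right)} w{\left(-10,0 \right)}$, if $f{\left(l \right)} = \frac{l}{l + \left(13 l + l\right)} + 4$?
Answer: $\frac{488}{15} \approx 32.533$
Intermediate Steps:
$f{\left(l \right)} = \frac{61}{15}$ ($f{\left(l \right)} = \frac{l}{l + 14 l} + 4 = \frac{l}{15 l} + 4 = \frac{1}{15 l} l + 4 = \frac{1}{15} + 4 = \frac{61}{15}$)
$f{\left(4 \cdot 6 \right)} w{\left(-10,0 \right)} = \frac{61}{15} \cdot 8 = \frac{488}{15}$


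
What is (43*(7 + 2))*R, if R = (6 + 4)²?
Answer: 38700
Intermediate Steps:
R = 100 (R = 10² = 100)
(43*(7 + 2))*R = (43*(7 + 2))*100 = (43*9)*100 = 387*100 = 38700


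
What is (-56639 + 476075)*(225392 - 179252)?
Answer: 19352777040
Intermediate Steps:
(-56639 + 476075)*(225392 - 179252) = 419436*46140 = 19352777040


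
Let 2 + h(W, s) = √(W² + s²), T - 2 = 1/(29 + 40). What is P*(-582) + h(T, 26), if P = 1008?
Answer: -586658 + √3237757/69 ≈ -5.8663e+5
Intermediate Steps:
T = 139/69 (T = 2 + 1/(29 + 40) = 2 + 1/69 = 139/69 ≈ 2.0145)
h(W, s) = -2 + √(W² + s²)
P*(-582) + h(T, 26) = 1008*(-582) + (-2 + √((139/69)² + 26²)) = -586656 + (-2 + √(19321/4761 + 676)) = -586656 + (-2 + √(3237757/4761)) = -586656 + (-2 + √3237757/69) = -586658 + √3237757/69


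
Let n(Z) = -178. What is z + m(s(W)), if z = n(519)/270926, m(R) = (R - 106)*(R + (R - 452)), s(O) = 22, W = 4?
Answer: 4642587847/135463 ≈ 34272.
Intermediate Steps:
m(R) = (-452 + 2*R)*(-106 + R) (m(R) = (-106 + R)*(R + (-452 + R)) = (-106 + R)*(-452 + 2*R) = (-452 + 2*R)*(-106 + R))
z = -89/135463 (z = -178/270926 = -178*1/270926 = -89/135463 ≈ -0.00065701)
z + m(s(W)) = -89/135463 + (47912 - 664*22 + 2*22²) = -89/135463 + (47912 - 14608 + 2*484) = -89/135463 + (47912 - 14608 + 968) = -89/135463 + 34272 = 4642587847/135463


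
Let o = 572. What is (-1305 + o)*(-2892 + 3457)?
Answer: -414145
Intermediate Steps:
(-1305 + o)*(-2892 + 3457) = (-1305 + 572)*(-2892 + 3457) = -733*565 = -414145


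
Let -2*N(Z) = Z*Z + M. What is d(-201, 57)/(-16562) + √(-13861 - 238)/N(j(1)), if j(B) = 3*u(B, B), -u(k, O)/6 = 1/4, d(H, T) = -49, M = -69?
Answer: 1/338 + 8*I*√14099/195 ≈ 0.0029586 + 4.8714*I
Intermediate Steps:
u(k, O) = -3/2 (u(k, O) = -6/4 = -6*¼ = -3/2)
j(B) = -9/2 (j(B) = 3*(-3/2) = -9/2)
N(Z) = 69/2 - Z²/2 (N(Z) = -(Z*Z - 69)/2 = -(Z² - 69)/2 = -(-69 + Z²)/2 = 69/2 - Z²/2)
d(-201, 57)/(-16562) + √(-13861 - 238)/N(j(1)) = -49/(-16562) + √(-13861 - 238)/(69/2 - (-9/2)²/2) = -49*(-1/16562) + √(-14099)/(69/2 - ½*81/4) = 1/338 + (I*√14099)/(69/2 - 81/8) = 1/338 + (I*√14099)/(195/8) = 1/338 + (I*√14099)*(8/195) = 1/338 + 8*I*√14099/195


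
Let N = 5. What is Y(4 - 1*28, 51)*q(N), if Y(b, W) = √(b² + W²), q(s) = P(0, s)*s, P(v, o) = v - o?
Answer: -75*√353 ≈ -1409.1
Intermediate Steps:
q(s) = -s² (q(s) = (0 - s)*s = (-s)*s = -s²)
Y(b, W) = √(W² + b²)
Y(4 - 1*28, 51)*q(N) = √(51² + (4 - 1*28)²)*(-1*5²) = √(2601 + (4 - 28)²)*(-1*25) = √(2601 + (-24)²)*(-25) = √(2601 + 576)*(-25) = √3177*(-25) = (3*√353)*(-25) = -75*√353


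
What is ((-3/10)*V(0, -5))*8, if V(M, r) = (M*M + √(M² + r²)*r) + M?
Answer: 60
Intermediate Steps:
V(M, r) = M + M² + r*√(M² + r²) (V(M, r) = (M² + r*√(M² + r²)) + M = M + M² + r*√(M² + r²))
((-3/10)*V(0, -5))*8 = ((-3/10)*(0 + 0² - 5*√(0² + (-5)²)))*8 = ((-3*⅒)*(0 + 0 - 5*√(0 + 25)))*8 = -3*(0 + 0 - 5*√25)/10*8 = -3*(0 + 0 - 5*5)/10*8 = -3*(0 + 0 - 25)/10*8 = -3/10*(-25)*8 = (15/2)*8 = 60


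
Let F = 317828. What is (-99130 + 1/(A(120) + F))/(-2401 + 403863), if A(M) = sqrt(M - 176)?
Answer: (-198260*sqrt(14) + 31506289639*I)/(802924*(sqrt(14) - 158914*I)) ≈ -0.24692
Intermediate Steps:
A(M) = sqrt(-176 + M)
(-99130 + 1/(A(120) + F))/(-2401 + 403863) = (-99130 + 1/(sqrt(-176 + 120) + 317828))/(-2401 + 403863) = (-99130 + 1/(sqrt(-56) + 317828))/401462 = (-99130 + 1/(2*I*sqrt(14) + 317828))*(1/401462) = (-99130 + 1/(317828 + 2*I*sqrt(14)))*(1/401462) = -49565/200731 + 1/(401462*(317828 + 2*I*sqrt(14)))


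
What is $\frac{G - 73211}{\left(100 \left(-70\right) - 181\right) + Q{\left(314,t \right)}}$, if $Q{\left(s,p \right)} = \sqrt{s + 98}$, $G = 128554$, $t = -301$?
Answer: $- \frac{397418083}{51566349} - \frac{110686 \sqrt{103}}{51566349} \approx -7.7287$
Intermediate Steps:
$Q{\left(s,p \right)} = \sqrt{98 + s}$
$\frac{G - 73211}{\left(100 \left(-70\right) - 181\right) + Q{\left(314,t \right)}} = \frac{128554 - 73211}{\left(100 \left(-70\right) - 181\right) + \sqrt{98 + 314}} = \frac{55343}{\left(-7000 - 181\right) + \sqrt{412}} = \frac{55343}{-7181 + 2 \sqrt{103}}$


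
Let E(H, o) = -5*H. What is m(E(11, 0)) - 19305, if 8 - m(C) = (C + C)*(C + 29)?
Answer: -22157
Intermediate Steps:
m(C) = 8 - 2*C*(29 + C) (m(C) = 8 - (C + C)*(C + 29) = 8 - 2*C*(29 + C))
m(E(11, 0)) - 19305 = (8 - (-290)*11 - 2*(-5*11)²) - 19305 = (8 - 58*(-55) - 2*(-55)²) - 19305 = (8 + 3190 - 2*3025) - 19305 = (8 + 3190 - 6050) - 19305 = -2852 - 19305 = -22157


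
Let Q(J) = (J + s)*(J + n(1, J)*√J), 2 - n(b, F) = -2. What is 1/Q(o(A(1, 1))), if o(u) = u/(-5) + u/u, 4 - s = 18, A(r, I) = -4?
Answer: 25/4331 - 100*√5/12993 ≈ -0.011437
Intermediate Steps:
n(b, F) = 4 (n(b, F) = 2 - 1*(-2) = 2 + 2 = 4)
s = -14 (s = 4 - 1*18 = 4 - 18 = -14)
o(u) = 1 - u/5 (o(u) = u*(-⅕) + 1 = -u/5 + 1 = 1 - u/5)
Q(J) = (-14 + J)*(J + 4*√J) (Q(J) = (J - 14)*(J + 4*√J) = (-14 + J)*(J + 4*√J))
1/Q(o(A(1, 1))) = 1/((1 - ⅕*(-4))² - 56*√(1 - ⅕*(-4)) - 14*(1 - ⅕*(-4)) + 4*(1 - ⅕*(-4))^(3/2)) = 1/((1 + ⅘)² - 56*√(1 + ⅘) - 14*(1 + ⅘) + 4*(1 + ⅘)^(3/2)) = 1/((9/5)² - 168*√5/5 - 14*9/5 + 4*(9/5)^(3/2)) = 1/(81/25 - 168*√5/5 - 126/5 + 4*(27*√5/25)) = 1/(81/25 - 168*√5/5 - 126/5 + 108*√5/25) = 1/(-549/25 - 732*√5/25)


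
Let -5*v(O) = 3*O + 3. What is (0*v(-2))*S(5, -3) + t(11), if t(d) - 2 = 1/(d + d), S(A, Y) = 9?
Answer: 45/22 ≈ 2.0455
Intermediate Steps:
v(O) = -⅗ - 3*O/5 (v(O) = -(3*O + 3)/5 = -(3 + 3*O)/5 = -⅗ - 3*O/5)
t(d) = 2 + 1/(2*d) (t(d) = 2 + 1/(d + d) = 2 + 1/(2*d))
(0*v(-2))*S(5, -3) + t(11) = (0*(-⅗ - ⅗*(-2)))*9 + (2 + (½)/11) = (0*(-⅗ + 6/5))*9 + (2 + (½)*(1/11)) = (0*(⅗))*9 + (2 + 1/22) = 0*9 + 45/22 = 0 + 45/22 = 45/22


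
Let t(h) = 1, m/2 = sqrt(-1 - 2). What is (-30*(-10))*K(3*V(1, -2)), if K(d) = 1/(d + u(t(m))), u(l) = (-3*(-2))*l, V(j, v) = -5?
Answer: -100/3 ≈ -33.333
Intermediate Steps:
m = 2*I*sqrt(3) (m = 2*sqrt(-1 - 2) = 2*sqrt(-3) = 2*(I*sqrt(3)) = 2*I*sqrt(3) ≈ 3.4641*I)
u(l) = 6*l
K(d) = 1/(6 + d) (K(d) = 1/(d + 6*1) = 1/(d + 6) = 1/(6 + d))
(-30*(-10))*K(3*V(1, -2)) = (-30*(-10))/(6 + 3*(-5)) = 300/(6 - 15) = 300/(-9) = 300*(-1/9) = -100/3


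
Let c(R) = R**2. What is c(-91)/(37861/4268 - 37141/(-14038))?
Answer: 248074678852/345005253 ≈ 719.05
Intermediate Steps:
c(-91)/(37861/4268 - 37141/(-14038)) = (-91)**2/(37861/4268 - 37141/(-14038)) = 8281/(37861*(1/4268) - 37141*(-1/14038)) = 8281/(37861/4268 + 37141/14038) = 8281/(345005253/29957092) = 8281*(29957092/345005253) = 248074678852/345005253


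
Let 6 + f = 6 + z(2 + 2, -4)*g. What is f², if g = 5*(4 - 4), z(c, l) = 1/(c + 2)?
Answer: 0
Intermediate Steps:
z(c, l) = 1/(2 + c)
g = 0 (g = 5*0 = 0)
f = 0 (f = -6 + (6 + 0/(2 + (2 + 2))) = -6 + (6 + 0/(2 + 4)) = -6 + (6 + 0/6) = -6 + (6 + (⅙)*0) = -6 + (6 + 0) = -6 + 6 = 0)
f² = 0² = 0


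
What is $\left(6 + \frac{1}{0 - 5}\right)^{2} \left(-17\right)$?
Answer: $- \frac{14297}{25} \approx -571.88$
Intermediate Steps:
$\left(6 + \frac{1}{0 - 5}\right)^{2} \left(-17\right) = \left(6 + \frac{1}{-5}\right)^{2} \left(-17\right) = \left(6 - \frac{1}{5}\right)^{2} \left(-17\right) = \left(\frac{29}{5}\right)^{2} \left(-17\right) = \frac{841}{25} \left(-17\right) = - \frac{14297}{25}$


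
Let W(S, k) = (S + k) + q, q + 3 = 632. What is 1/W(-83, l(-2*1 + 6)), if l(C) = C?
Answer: 1/550 ≈ 0.0018182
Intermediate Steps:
q = 629 (q = -3 + 632 = 629)
W(S, k) = 629 + S + k (W(S, k) = (S + k) + 629 = 629 + S + k)
1/W(-83, l(-2*1 + 6)) = 1/(629 - 83 + (-2*1 + 6)) = 1/(629 - 83 + (-2 + 6)) = 1/(629 - 83 + 4) = 1/550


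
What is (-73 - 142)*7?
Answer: -1505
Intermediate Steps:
(-73 - 142)*7 = -215*7 = -1505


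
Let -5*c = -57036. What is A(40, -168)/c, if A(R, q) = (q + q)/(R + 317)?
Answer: -20/242403 ≈ -8.2507e-5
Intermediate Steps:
A(R, q) = 2*q/(317 + R) (A(R, q) = (2*q)/(317 + R) = 2*q/(317 + R))
c = 57036/5 (c = -⅕*(-57036) = 57036/5 ≈ 11407.)
A(40, -168)/c = (2*(-168)/(317 + 40))/(57036/5) = (2*(-168)/357)*(5/57036) = (2*(-168)*(1/357))*(5/57036) = -16/17*5/57036 = -20/242403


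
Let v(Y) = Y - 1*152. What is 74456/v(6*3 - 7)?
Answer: -74456/141 ≈ -528.06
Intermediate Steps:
v(Y) = -152 + Y (v(Y) = Y - 152 = -152 + Y)
74456/v(6*3 - 7) = 74456/(-152 + (6*3 - 7)) = 74456/(-152 + (18 - 7)) = 74456/(-152 + 11) = 74456/(-141) = 74456*(-1/141) = -74456/141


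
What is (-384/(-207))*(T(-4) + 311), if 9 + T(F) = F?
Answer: 38144/69 ≈ 552.81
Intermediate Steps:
T(F) = -9 + F
(-384/(-207))*(T(-4) + 311) = (-384/(-207))*((-9 - 4) + 311) = (-384*(-1/207))*(-13 + 311) = (128/69)*298 = 38144/69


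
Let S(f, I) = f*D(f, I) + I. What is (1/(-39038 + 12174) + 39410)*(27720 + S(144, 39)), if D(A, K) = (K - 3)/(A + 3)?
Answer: 1441877589988641/1316336 ≈ 1.0954e+9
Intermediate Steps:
D(A, K) = (-3 + K)/(3 + A)
S(f, I) = I + f*(-3 + I)/(3 + f) (S(f, I) = f*((-3 + I)/(3 + f)) + I = f*(-3 + I)/(3 + f) + I = I + f*(-3 + I)/(3 + f))
(1/(-39038 + 12174) + 39410)*(27720 + S(144, 39)) = (1/(-39038 + 12174) + 39410)*(27720 + (39*(3 + 144) + 144*(-3 + 39))/(3 + 144)) = (1/(-26864) + 39410)*(27720 + (39*147 + 144*36)/147) = (-1/26864 + 39410)*(27720 + (5733 + 5184)/147) = 1058710239*(27720 + (1/147)*10917)/26864 = 1058710239*(27720 + 3639/49)/26864 = (1058710239/26864)*(1361919/49) = 1441877589988641/1316336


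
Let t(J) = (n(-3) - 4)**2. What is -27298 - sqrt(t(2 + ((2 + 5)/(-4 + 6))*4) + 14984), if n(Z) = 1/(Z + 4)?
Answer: -27298 - sqrt(14993) ≈ -27420.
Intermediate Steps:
n(Z) = 1/(4 + Z)
t(J) = 9 (t(J) = (1/(4 - 3) - 4)**2 = (1/1 - 4)**2 = (1 - 4)**2 = (-3)**2 = 9)
-27298 - sqrt(t(2 + ((2 + 5)/(-4 + 6))*4) + 14984) = -27298 - sqrt(9 + 14984) = -27298 - sqrt(14993)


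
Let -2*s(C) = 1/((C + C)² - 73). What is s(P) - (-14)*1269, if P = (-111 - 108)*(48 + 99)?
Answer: 147299928588035/8291113846 ≈ 17766.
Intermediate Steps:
P = -32193 (P = -219*147 = -32193)
s(C) = -1/(2*(-73 + 4*C²)) (s(C) = -1/(2*((C + C)² - 73)) = -1/(2*((2*C)² - 73)) = -1/(2*(4*C² - 73)) = -1/(2*(-73 + 4*C²)))
s(P) - (-14)*1269 = -1/(-146 + 8*(-32193)²) - (-14)*1269 = -1/(-146 + 8*1036389249) - 1*(-17766) = -1/(-146 + 8291113992) + 17766 = -1/8291113846 + 17766 = 147299928588035/8291113846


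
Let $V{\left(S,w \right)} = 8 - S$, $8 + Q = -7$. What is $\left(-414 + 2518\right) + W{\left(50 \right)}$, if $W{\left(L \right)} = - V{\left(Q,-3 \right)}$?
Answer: $2081$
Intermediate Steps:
$Q = -15$ ($Q = -8 - 7 = -15$)
$W{\left(L \right)} = -23$ ($W{\left(L \right)} = - (8 - -15) = - (8 + 15) = \left(-1\right) 23 = -23$)
$\left(-414 + 2518\right) + W{\left(50 \right)} = \left(-414 + 2518\right) - 23 = 2104 - 23 = 2081$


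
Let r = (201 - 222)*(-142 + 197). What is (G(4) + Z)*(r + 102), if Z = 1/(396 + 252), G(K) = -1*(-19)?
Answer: -160069/8 ≈ -20009.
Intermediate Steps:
G(K) = 19
Z = 1/648 ≈ 0.0015432
r = -1155 (r = -21*55 = -1155)
(G(4) + Z)*(r + 102) = (19 + 1/648)*(-1155 + 102) = (12313/648)*(-1053) = -160069/8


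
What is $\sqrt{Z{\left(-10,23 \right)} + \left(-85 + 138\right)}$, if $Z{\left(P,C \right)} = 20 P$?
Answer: $7 i \sqrt{3} \approx 12.124 i$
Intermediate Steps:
$\sqrt{Z{\left(-10,23 \right)} + \left(-85 + 138\right)} = \sqrt{20 \left(-10\right) + \left(-85 + 138\right)} = \sqrt{-200 + 53} = \sqrt{-147} = 7 i \sqrt{3}$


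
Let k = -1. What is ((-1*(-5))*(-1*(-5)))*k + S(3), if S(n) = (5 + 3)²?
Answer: 39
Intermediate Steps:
S(n) = 64 (S(n) = 8² = 64)
((-1*(-5))*(-1*(-5)))*k + S(3) = ((-1*(-5))*(-1*(-5)))*(-1) + 64 = (5*5)*(-1) + 64 = 25*(-1) + 64 = -25 + 64 = 39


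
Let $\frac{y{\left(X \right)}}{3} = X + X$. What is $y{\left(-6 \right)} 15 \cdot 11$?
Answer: $-5940$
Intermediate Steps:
$y{\left(X \right)} = 6 X$ ($y{\left(X \right)} = 3 \left(X + X\right) = 3 \cdot 2 X = 6 X$)
$y{\left(-6 \right)} 15 \cdot 11 = 6 \left(-6\right) 15 \cdot 11 = \left(-36\right) 15 \cdot 11 = \left(-540\right) 11 = -5940$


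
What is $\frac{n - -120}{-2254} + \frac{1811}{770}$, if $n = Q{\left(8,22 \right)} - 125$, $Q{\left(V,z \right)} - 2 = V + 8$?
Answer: $\frac{145428}{61985} \approx 2.3462$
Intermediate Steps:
$Q{\left(V,z \right)} = 10 + V$ ($Q{\left(V,z \right)} = 2 + \left(V + 8\right) = 2 + \left(8 + V\right) = 10 + V$)
$n = -107$ ($n = \left(10 + 8\right) - 125 = 18 - 125 = -107$)
$\frac{n - -120}{-2254} + \frac{1811}{770} = \frac{-107 - -120}{-2254} + \frac{1811}{770} = \left(-107 + 120\right) \left(- \frac{1}{2254}\right) + 1811 \cdot \frac{1}{770} = 13 \left(- \frac{1}{2254}\right) + \frac{1811}{770} = - \frac{13}{2254} + \frac{1811}{770} = \frac{145428}{61985}$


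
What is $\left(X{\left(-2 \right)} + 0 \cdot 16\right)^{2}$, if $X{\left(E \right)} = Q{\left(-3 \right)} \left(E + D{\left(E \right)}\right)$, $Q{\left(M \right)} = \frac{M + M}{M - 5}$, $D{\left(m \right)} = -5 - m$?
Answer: $\frac{225}{16} \approx 14.063$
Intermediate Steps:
$Q{\left(M \right)} = \frac{2 M}{-5 + M}$
$X{\left(E \right)} = - \frac{15}{4}$ ($X{\left(E \right)} = 2 \left(-3\right) \frac{1}{-5 - 3} \left(E - \left(5 + E\right)\right) = 2 \left(-3\right) \frac{1}{-8} \left(-5\right) = 2 \left(-3\right) \left(- \frac{1}{8}\right) \left(-5\right) = \frac{3}{4} \left(-5\right) = - \frac{15}{4}$)
$\left(X{\left(-2 \right)} + 0 \cdot 16\right)^{2} = \left(- \frac{15}{4} + 0 \cdot 16\right)^{2} = \left(- \frac{15}{4} + 0\right)^{2} = \left(- \frac{15}{4}\right)^{2} = \frac{225}{16}$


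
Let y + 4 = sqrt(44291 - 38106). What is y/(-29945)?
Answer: 4/29945 - sqrt(6185)/29945 ≈ -0.0024927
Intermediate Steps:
y = -4 + sqrt(6185) (y = -4 + sqrt(44291 - 38106) = -4 + sqrt(6185) ≈ 74.645)
y/(-29945) = (-4 + sqrt(6185))/(-29945) = (-4 + sqrt(6185))*(-1/29945) = 4/29945 - sqrt(6185)/29945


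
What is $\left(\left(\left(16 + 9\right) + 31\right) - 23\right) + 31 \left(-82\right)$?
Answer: $-2509$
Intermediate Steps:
$\left(\left(\left(16 + 9\right) + 31\right) - 23\right) + 31 \left(-82\right) = \left(\left(25 + 31\right) - 23\right) - 2542 = \left(56 - 23\right) - 2542 = 33 - 2542 = -2509$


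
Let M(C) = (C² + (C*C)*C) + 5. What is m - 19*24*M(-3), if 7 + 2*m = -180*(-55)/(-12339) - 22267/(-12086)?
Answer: 196354049651/33139812 ≈ 5925.0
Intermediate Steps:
M(C) = 5 + C² + C³ (M(C) = (C² + C²*C) + 5 = (C² + C³) + 5 = 5 + C² + C³)
m = -98755885/33139812 (m = -7/2 + (-180*(-55)/(-12339) - 22267/(-12086))/2 = -7/2 + (9900*(-1/12339) - 22267*(-1/12086))/2 = -7/2 + (-1100/1371 + 22267/12086)/2 = -7/2 + (½)*(17233457/16569906) = -7/2 + 17233457/33139812 = -98755885/33139812 ≈ -2.9800)
m - 19*24*M(-3) = -98755885/33139812 - 19*24*(5 + (-3)² + (-3)³) = -98755885/33139812 - 456*(5 + 9 - 27) = -98755885/33139812 - 456*(-13) = -98755885/33139812 - 1*(-5928) = -98755885/33139812 + 5928 = 196354049651/33139812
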